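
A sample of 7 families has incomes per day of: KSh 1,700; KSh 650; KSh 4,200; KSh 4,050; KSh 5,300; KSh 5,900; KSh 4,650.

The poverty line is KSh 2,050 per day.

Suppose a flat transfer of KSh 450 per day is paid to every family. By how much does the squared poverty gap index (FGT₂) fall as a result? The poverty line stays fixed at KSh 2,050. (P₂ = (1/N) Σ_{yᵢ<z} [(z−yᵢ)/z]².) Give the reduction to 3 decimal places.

0.040

Before: below the line — KSh 650, KSh 1,700; squared poverty gap index (FGT₂) = 0.07079.
After the KSh 450 transfer: below the line — KSh 1,100; squared poverty gap index (FGT₂) = 0.03068.
Reduction = 0.07079 − 0.03068 = 0.040.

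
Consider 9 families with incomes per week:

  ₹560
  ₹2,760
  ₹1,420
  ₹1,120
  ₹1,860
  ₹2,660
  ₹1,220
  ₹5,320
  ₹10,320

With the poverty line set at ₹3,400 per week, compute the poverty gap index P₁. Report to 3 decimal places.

0.399

Below z: ₹560, ₹1,120, ₹1,220, ₹1,420, ₹1,860, ₹2,660, ₹2,760 (q = 7 of N = 9).
Relative gaps: (3400−560)/3400 = 0.8353; (3400−1120)/3400 = 0.6706; (3400−1220)/3400 = 0.6412; (3400−1420)/3400 = 0.5824; (3400−1860)/3400 = 0.4529; (3400−2660)/3400 = 0.2176; (3400−2760)/3400 = 0.1882.
Σ = 3.588235. Dividing by the full population N = 9 gives P₁ = 0.399.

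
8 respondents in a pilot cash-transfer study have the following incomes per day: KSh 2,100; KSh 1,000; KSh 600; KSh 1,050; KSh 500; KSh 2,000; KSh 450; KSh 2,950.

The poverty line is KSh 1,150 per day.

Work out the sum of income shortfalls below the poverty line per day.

Below the line: KSh 450, KSh 500, KSh 600, KSh 1,000, KSh 1,050 (q = 5 of N = 8).
Individual gaps: 1150−450 = 700; 1150−500 = 650; 1150−600 = 550; 1150−1000 = 150; 1150−1050 = 100.
Aggregate gap = KSh 2,150.

KSh 2,150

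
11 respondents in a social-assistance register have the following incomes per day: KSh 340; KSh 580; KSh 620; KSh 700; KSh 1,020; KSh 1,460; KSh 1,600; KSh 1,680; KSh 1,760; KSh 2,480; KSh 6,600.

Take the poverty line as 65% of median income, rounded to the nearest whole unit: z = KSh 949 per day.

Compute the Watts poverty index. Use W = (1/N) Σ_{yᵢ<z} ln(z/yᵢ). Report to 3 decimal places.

0.204

Below the line: KSh 340, KSh 580, KSh 620, KSh 700 (q = 4 of N = 11).
ln(z/y) terms: ln(949/340) = 1.0265; ln(949/580) = 0.4924; ln(949/620) = 0.4257; ln(949/700) = 0.3043.
W = 2.248862 / 11 = 0.204.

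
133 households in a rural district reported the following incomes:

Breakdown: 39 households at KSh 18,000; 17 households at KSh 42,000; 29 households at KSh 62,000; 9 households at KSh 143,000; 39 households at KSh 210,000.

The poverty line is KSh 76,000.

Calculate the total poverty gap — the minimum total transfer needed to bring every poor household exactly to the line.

KSh 3,246,000

Poor units: 39×KSh 18,000, 17×KSh 42,000, 29×KSh 62,000 (q = 85 of N = 133).
Individual gaps: 39×(76000−18000) = 2262000; 17×(76000−42000) = 578000; 29×(76000−62000) = 406000.
Aggregate gap = KSh 3,246,000.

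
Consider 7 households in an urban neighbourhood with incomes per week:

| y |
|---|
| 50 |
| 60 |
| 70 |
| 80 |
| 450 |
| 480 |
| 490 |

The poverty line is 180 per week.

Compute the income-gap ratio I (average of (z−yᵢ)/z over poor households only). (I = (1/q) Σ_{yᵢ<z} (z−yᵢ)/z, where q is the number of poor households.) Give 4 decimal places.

Below z: 50, 60, 70, 80 (q = 4 of N = 7).
Shortfall ratios (z−y)/z: 0.7222, 0.6667, 0.6111, 0.5556; sum = 2.555556.
The income-gap ratio divides by q (the poor only): 2.555556 / 4 = 0.6389.

0.6389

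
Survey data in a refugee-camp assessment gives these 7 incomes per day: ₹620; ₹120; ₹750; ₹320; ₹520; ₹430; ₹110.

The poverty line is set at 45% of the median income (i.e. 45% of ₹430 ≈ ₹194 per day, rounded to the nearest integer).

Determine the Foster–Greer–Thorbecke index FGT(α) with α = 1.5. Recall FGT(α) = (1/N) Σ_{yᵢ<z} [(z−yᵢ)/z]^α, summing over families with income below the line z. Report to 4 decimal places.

0.0744

Below the line: ₹110, ₹120 (q = 2 of N = 7).
Normalized shortfalls: (194−110)/194 = 0.4330; (194−120)/194 = 0.3814.
Raised to α = 1.5: 0.28492; 0.23558.
Sum = 0.520499; FGT(1.5) = 0.520499 / 7 = 0.0744.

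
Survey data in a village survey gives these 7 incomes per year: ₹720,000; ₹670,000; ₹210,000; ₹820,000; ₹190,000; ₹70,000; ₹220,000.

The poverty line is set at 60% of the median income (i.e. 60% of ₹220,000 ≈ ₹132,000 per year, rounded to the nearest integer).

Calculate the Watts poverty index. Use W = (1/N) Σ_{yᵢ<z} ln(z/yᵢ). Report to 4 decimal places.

0.0906

Below z: ₹70,000 (q = 1 of N = 7).
Log shortfalls: ln(132000/70000) = 0.6343.
W = 0.634307 / 7 = 0.0906.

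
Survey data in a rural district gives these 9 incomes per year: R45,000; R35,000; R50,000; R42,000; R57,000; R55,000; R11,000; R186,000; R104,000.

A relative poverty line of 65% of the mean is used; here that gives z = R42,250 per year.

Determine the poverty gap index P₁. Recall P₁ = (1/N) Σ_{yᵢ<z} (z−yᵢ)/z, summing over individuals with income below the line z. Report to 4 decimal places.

Poor units: R11,000, R35,000, R42,000 (q = 3 of N = 9).
Normalized shortfalls: (42250−11000)/42250 = 0.7396; (42250−35000)/42250 = 0.1716; (42250−42000)/42250 = 0.0059.
Σ = 0.917160. Dividing by the full population N = 9 gives P₁ = 0.1019.

0.1019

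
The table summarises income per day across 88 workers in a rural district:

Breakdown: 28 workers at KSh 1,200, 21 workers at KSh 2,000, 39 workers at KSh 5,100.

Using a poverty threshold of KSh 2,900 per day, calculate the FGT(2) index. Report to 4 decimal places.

0.1323

Incomes under z: 28×KSh 1,200, 21×KSh 2,000 (q = 49 of N = 88).
Gap ratios (z−y)/z: (2900−1200)/2900 = 0.5862 (×28); (2900−2000)/2900 = 0.3103 (×21).
Squared: 0.3436 (×28); 0.0963 (×21).
Sum = 11.644471; P₂ = 11.644471 / 88 = 0.1323.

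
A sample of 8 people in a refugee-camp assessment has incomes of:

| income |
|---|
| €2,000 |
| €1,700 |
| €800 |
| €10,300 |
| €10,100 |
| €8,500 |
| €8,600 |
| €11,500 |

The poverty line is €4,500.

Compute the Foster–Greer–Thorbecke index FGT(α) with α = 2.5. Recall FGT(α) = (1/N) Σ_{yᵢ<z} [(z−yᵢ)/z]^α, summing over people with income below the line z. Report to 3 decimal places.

Incomes under z: €800, €1,700, €2,000 (q = 3 of N = 8).
Gap ratios (z−y)/z: (4500−800)/4500 = 0.8222; (4500−1700)/4500 = 0.6222; (4500−2000)/4500 = 0.5556.
Raised to α = 2.5: 0.61302; 0.30540; 0.23005.
Sum = 1.148462; FGT(2.5) = 1.148462 / 8 = 0.144.

0.144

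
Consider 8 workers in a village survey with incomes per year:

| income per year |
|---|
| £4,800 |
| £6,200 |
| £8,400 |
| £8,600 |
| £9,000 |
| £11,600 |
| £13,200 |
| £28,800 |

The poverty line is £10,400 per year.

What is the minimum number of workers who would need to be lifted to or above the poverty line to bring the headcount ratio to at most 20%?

4

Currently q = 5 of N = 8 are below the line (H = 0.625).
A headcount ratio of at most 20% allows at most ⌊0.20 × 8⌋ = 1 poor workers.
So at least 5 − 1 = 4 must be lifted.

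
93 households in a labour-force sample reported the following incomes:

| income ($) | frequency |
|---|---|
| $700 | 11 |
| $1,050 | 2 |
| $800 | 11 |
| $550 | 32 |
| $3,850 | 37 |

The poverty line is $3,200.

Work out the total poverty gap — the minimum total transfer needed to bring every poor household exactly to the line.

Poor units: 32×$550, 11×$700, 11×$800, 2×$1,050 (q = 56 of N = 93).
Individual gaps: 32×(3200−550) = 84800; 11×(3200−700) = 27500; 11×(3200−800) = 26400; 2×(3200−1050) = 4300.
Aggregate gap = $143,000.

$143,000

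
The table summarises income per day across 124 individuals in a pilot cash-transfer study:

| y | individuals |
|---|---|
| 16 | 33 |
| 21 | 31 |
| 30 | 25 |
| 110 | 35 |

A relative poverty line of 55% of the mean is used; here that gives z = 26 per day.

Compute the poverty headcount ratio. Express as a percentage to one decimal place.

51.6%

64 of the 124 individuals have income below 26.
H = 64/124 = 51.6%.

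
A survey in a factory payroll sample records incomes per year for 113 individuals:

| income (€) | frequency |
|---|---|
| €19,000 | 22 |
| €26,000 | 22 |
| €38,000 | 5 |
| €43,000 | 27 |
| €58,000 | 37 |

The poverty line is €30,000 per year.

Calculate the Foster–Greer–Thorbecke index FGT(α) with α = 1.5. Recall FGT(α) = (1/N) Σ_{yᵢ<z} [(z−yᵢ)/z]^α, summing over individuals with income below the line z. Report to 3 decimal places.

0.053

Poor units: 22×€19,000, 22×€26,000 (q = 44 of N = 113).
Relative gaps: (30000−19000)/30000 = 0.3667 (×22); (30000−26000)/30000 = 0.1333 (×22).
Raised to α = 1.5: 0.22203 (×22); 0.04869 (×22).
Sum = 5.955711; FGT(1.5) = 5.955711 / 113 = 0.053.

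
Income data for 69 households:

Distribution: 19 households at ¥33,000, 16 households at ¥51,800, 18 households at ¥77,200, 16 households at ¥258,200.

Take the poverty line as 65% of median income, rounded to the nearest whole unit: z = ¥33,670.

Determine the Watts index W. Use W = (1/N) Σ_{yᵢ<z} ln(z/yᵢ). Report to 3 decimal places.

0.006

Incomes under z: 19×¥33,000 (q = 19 of N = 69).
ln(z/y) terms: ln(33670/33000) = 0.0201 (×19).
W = 0.381894 / 69 = 0.006.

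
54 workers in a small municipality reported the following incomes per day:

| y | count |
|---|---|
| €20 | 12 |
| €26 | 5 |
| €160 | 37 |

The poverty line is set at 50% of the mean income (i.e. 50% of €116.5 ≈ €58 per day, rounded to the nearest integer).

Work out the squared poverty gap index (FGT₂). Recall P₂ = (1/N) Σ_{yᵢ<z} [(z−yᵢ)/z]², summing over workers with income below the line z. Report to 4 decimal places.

Incomes under z: 12×€20, 5×€26 (q = 17 of N = 54).
Shortfall ratios: (58−20)/58 = 0.6552 (×12); (58−26)/58 = 0.5517 (×5).
Squared: 0.4293 (×12); 0.3044 (×5).
Sum = 6.673008; P₂ = 6.673008 / 54 = 0.1236.

0.1236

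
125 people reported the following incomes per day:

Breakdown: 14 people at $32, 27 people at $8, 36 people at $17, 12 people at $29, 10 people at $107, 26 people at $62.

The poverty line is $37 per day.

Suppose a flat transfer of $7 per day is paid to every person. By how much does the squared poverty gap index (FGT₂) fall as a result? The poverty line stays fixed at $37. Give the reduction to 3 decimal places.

0.111

Before: below the line — 27×$8, 36×$17, 12×$29, 14×$32; squared poverty gap index (FGT₂) = 0.22337.
After the $7 transfer: below the line — 27×$15, 36×$24, 12×$36; squared poverty gap index (FGT₂) = 0.11199.
Reduction = 0.22337 − 0.11199 = 0.111.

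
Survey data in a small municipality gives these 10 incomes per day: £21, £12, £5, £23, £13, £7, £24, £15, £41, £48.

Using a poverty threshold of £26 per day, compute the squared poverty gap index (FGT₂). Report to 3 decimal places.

Incomes under z: £5, £7, £12, £13, £15, £21, £23, £24 (q = 8 of N = 10).
Gap ratios (z−y)/z: (26−5)/26 = 0.8077; (26−7)/26 = 0.7308; (26−12)/26 = 0.5385; (26−13)/26 = 0.5000; (26−15)/26 = 0.4231; (26−21)/26 = 0.1923; (26−23)/26 = 0.1154; (26−24)/26 = 0.0769.
Squared: 0.6524; 0.5340; 0.2899; 0.2500; 0.1790; 0.0370; 0.0133; 0.0059.
Sum = 1.961538; P₂ = 1.961538 / 10 = 0.196.

0.196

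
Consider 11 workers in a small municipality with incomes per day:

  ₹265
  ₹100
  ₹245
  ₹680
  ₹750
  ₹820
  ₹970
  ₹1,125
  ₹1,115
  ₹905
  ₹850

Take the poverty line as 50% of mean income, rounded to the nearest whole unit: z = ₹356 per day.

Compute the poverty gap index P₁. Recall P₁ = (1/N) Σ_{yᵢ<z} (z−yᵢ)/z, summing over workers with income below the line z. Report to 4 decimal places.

0.1170

Below the line: ₹100, ₹245, ₹265 (q = 3 of N = 11).
Gap ratios (z−y)/z: (356−100)/356 = 0.7191; (356−245)/356 = 0.3118; (356−265)/356 = 0.2556.
Sum of shortfalls = 1.286517; P₁ averages over all N: 1.286517 / 11 = 0.1170.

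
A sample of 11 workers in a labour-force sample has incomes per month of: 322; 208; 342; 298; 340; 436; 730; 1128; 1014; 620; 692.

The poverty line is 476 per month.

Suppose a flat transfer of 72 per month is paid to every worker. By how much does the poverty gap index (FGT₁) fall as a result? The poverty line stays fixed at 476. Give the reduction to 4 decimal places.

0.0764

Before: below the line — 208, 298, 322, 340, 342, 436; poverty gap index (FGT₁) = 0.173797.
After the 72 transfer: below the line — 280, 370, 394, 412, 414; poverty gap index (FGT₁) = 0.097403.
Reduction = 0.173797 − 0.097403 = 0.0764.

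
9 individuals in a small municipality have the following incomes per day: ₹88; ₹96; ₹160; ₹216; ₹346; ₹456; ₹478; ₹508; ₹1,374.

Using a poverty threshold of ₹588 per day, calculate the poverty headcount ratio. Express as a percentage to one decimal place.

88.9%

8 of the 9 individuals have income below ₹588.
H = 8/9 = 88.9%.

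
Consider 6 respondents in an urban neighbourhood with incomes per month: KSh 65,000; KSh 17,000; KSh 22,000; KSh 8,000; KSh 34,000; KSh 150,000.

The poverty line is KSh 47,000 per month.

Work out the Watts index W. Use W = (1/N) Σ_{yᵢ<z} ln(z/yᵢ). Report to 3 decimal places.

Below the line: KSh 8,000, KSh 17,000, KSh 22,000, KSh 34,000 (q = 4 of N = 6).
Log shortfalls: ln(47000/8000) = 1.7707; ln(47000/17000) = 1.0169; ln(47000/22000) = 0.7591; ln(47000/34000) = 0.3238.
W = 3.870533 / 6 = 0.645.

0.645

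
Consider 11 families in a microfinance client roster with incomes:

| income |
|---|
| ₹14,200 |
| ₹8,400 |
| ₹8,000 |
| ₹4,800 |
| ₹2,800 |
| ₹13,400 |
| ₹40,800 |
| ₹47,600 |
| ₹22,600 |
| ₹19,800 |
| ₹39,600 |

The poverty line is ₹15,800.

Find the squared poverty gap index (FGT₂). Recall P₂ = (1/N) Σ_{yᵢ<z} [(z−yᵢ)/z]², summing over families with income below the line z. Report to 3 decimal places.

Incomes under z: ₹2,800, ₹4,800, ₹8,000, ₹8,400, ₹13,400, ₹14,200 (q = 6 of N = 11).
Relative gaps: (15800−2800)/15800 = 0.8228; (15800−4800)/15800 = 0.6962; (15800−8000)/15800 = 0.4937; (15800−8400)/15800 = 0.4684; (15800−13400)/15800 = 0.1519; (15800−14200)/15800 = 0.1013.
Squared: 0.6770; 0.4847; 0.2437; 0.2194; 0.0231; 0.0103.
Sum = 1.658068; P₂ = 1.658068 / 11 = 0.151.

0.151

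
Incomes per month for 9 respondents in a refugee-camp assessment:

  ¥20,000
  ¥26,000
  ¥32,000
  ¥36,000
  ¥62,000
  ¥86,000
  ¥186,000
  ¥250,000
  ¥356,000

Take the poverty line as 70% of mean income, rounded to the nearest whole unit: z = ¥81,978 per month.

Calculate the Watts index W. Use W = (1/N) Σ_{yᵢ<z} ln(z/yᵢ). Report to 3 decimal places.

0.511

Below the line: ¥20,000, ¥26,000, ¥32,000, ¥36,000, ¥62,000 (q = 5 of N = 9).
Log shortfalls: ln(81978/20000) = 1.4107; ln(81978/26000) = 1.1484; ln(81978/32000) = 0.9407; ln(81978/36000) = 0.8229; ln(81978/62000) = 0.2793.
W = 4.602037 / 9 = 0.511.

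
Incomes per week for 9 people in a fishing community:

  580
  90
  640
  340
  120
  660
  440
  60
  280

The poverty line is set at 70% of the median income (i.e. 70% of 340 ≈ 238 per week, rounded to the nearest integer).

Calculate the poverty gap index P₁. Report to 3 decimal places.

0.207

Below z: 60, 90, 120 (q = 3 of N = 9).
Shortfall ratios: (238−60)/238 = 0.7479; (238−90)/238 = 0.6218; (238−120)/238 = 0.4958.
Sum of shortfalls = 1.865546; P₁ averages over all N: 1.865546 / 9 = 0.207.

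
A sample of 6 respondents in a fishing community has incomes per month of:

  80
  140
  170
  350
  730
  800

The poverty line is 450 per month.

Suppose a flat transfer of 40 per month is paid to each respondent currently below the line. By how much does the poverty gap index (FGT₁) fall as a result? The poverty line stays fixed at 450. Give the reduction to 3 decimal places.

Before: below the line — 80, 140, 170, 350; poverty gap index (FGT₁) = 0.39259.
After the 40 transfer: below the line — 120, 180, 210, 390; poverty gap index (FGT₁) = 0.33333.
Reduction = 0.39259 − 0.33333 = 0.059.

0.059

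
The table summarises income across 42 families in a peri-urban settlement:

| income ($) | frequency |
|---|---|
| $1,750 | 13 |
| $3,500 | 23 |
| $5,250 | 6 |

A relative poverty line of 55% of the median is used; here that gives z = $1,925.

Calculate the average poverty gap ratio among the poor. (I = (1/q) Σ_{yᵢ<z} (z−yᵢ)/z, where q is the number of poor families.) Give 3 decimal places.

Below the line: 13×$1,750 (q = 13 of N = 42).
Relative gaps: 0.0909 (×13); sum = 1.181818.
I averages over the q = 13 poor units only: 1.181818 / 13 = 0.091.

0.091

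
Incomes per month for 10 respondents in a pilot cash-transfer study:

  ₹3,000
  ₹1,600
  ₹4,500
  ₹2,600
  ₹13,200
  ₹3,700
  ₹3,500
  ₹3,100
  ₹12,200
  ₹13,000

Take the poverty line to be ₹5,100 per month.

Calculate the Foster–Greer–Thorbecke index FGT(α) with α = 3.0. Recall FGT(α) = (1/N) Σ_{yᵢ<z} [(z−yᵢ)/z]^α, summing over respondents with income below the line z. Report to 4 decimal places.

0.0624

Incomes under z: ₹1,600, ₹2,600, ₹3,000, ₹3,100, ₹3,500, ₹3,700, ₹4,500 (q = 7 of N = 10).
Shortfall ratios: (5100−1600)/5100 = 0.6863; (5100−2600)/5100 = 0.4902; (5100−3000)/5100 = 0.4118; (5100−3100)/5100 = 0.3922; (5100−3500)/5100 = 0.3137; (5100−3700)/5100 = 0.2745; (5100−4500)/5100 = 0.1176.
Raised to α = 3.0: 0.32322; 0.11779; 0.06981; 0.06031; 0.03088; 0.02069; 0.00163.
Sum = 0.624322; FGT(3.0) = 0.624322 / 10 = 0.0624.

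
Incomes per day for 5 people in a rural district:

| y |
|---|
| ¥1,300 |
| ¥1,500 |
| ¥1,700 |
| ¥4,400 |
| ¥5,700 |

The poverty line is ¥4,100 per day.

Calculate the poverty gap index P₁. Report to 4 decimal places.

0.3805

Incomes under z: ¥1,300, ¥1,500, ¥1,700 (q = 3 of N = 5).
Shortfall ratios: (4100−1300)/4100 = 0.6829; (4100−1500)/4100 = 0.6341; (4100−1700)/4100 = 0.5854.
Σ = 1.902439. Dividing by the full population N = 5 gives P₁ = 0.3805.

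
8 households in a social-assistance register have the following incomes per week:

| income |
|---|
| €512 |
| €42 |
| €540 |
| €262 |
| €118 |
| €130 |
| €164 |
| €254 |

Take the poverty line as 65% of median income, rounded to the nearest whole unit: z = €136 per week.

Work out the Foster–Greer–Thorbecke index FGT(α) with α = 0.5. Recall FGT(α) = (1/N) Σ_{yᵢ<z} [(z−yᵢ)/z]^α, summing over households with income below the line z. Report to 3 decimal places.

Poor units: €42, €118, €130 (q = 3 of N = 8).
Normalized shortfalls: (136−42)/136 = 0.6912; (136−118)/136 = 0.1324; (136−130)/136 = 0.0441.
Raised to α = 0.5: 0.83137; 0.36380; 0.21004.
Sum = 1.405216; FGT(0.5) = 1.405216 / 8 = 0.176.

0.176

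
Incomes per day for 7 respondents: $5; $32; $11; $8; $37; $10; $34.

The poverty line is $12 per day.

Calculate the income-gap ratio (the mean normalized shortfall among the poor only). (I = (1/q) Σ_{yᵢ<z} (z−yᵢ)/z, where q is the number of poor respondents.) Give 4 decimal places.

0.2917

Poor units: $5, $8, $10, $11 (q = 4 of N = 7).
Shortfall ratios (z−y)/z: 0.5833, 0.3333, 0.1667, 0.0833; sum = 1.166667.
The income-gap ratio divides by q (the poor only): 1.166667 / 4 = 0.2917.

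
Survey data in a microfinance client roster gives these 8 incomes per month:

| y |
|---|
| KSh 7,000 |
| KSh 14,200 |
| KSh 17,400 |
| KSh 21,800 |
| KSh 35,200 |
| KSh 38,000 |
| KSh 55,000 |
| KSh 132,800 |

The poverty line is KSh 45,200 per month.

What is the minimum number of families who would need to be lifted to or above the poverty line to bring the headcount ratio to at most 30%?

Currently q = 6 of N = 8 are below the line (H = 0.750).
A headcount ratio of at most 30% allows at most ⌊0.30 × 8⌋ = 2 poor families.
So at least 6 − 2 = 4 must be lifted.

4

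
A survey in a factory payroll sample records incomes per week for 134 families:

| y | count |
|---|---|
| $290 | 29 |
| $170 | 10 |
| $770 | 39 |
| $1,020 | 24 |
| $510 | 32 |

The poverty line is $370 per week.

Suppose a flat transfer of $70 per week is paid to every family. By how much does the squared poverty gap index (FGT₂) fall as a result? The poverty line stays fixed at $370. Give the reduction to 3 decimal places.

Before: below the line — 10×$170, 29×$290; squared poverty gap index (FGT₂) = 0.03192.
After the $70 transfer: below the line — 10×$240, 29×$360; squared poverty gap index (FGT₂) = 0.00937.
Reduction = 0.03192 − 0.00937 = 0.023.

0.023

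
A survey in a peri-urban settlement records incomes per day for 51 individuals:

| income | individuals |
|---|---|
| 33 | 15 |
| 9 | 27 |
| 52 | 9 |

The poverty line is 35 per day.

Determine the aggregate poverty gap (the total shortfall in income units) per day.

732

Below the line: 27×9, 15×33 (q = 42 of N = 51).
Individual gaps: 27×(35−9) = 702; 15×(35−33) = 30.
Aggregate gap = 732.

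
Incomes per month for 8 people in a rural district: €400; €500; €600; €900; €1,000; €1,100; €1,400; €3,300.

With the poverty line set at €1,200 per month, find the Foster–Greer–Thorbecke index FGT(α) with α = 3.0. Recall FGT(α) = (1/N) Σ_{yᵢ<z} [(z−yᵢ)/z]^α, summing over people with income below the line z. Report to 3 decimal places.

0.080

Poor units: €400, €500, €600, €900, €1,000, €1,100 (q = 6 of N = 8).
Gap ratios (z−y)/z: (1200−400)/1200 = 0.6667; (1200−500)/1200 = 0.5833; (1200−600)/1200 = 0.5000; (1200−900)/1200 = 0.2500; (1200−1000)/1200 = 0.1667; (1200−1100)/1200 = 0.0833.
Raised to α = 3.0: 0.29630; 0.19850; 0.12500; 0.01562; 0.00463; 0.00058.
Sum = 0.640625; FGT(3.0) = 0.640625 / 8 = 0.080.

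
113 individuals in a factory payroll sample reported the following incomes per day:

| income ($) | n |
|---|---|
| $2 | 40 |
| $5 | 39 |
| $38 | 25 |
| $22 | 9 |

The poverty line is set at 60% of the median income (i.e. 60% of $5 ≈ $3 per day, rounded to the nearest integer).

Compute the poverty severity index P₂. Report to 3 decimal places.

0.039

Below z: 40×$2 (q = 40 of N = 113).
Normalized shortfalls: (3−2)/3 = 0.3333 (×40).
Squared: 0.1111 (×40).
Sum = 4.444444; P₂ = 4.444444 / 113 = 0.039.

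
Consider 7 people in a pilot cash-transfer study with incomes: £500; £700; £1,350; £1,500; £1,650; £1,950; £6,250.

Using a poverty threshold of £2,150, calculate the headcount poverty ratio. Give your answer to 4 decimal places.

6 of the 7 people have income below £2,150.
H = 6/7 = 0.8571.

0.8571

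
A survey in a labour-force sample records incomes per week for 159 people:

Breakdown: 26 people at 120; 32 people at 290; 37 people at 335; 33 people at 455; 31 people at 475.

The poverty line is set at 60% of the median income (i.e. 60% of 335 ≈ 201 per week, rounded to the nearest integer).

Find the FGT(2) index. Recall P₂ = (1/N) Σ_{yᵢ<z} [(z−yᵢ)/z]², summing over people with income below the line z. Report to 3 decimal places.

0.027

Poor units: 26×120 (q = 26 of N = 159).
Relative gaps: (201−120)/201 = 0.4030 (×26).
Squared: 0.1624 (×26).
Sum = 4.222321; P₂ = 4.222321 / 159 = 0.027.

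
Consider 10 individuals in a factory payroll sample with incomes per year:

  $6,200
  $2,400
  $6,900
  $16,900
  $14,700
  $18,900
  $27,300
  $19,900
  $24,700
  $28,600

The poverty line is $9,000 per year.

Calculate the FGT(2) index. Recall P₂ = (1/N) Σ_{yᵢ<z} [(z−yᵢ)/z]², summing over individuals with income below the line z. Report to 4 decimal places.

Incomes under z: $2,400, $6,200, $6,900 (q = 3 of N = 10).
Gap ratios (z−y)/z: (9000−2400)/9000 = 0.7333; (9000−6200)/9000 = 0.3111; (9000−6900)/9000 = 0.2333.
Squared: 0.5378; 0.0968; 0.0544.
Sum = 0.689012; P₂ = 0.689012 / 10 = 0.0689.

0.0689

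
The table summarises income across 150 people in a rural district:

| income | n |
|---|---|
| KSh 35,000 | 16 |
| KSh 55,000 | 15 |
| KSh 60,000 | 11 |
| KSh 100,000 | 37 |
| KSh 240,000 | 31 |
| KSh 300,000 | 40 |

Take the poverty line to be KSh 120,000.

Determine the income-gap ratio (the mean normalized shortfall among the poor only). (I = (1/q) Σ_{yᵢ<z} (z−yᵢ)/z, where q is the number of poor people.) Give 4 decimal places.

0.3940

Incomes under z: 16×KSh 35,000, 15×KSh 55,000, 11×KSh 60,000, 37×KSh 100,000 (q = 79 of N = 150).
Relative gaps: 0.7083 (×16), 0.5417 (×15), 0.5000 (×11), 0.1667 (×37); sum = 31.125000.
The income-gap ratio divides by q (the poor only): 31.125000 / 79 = 0.3940.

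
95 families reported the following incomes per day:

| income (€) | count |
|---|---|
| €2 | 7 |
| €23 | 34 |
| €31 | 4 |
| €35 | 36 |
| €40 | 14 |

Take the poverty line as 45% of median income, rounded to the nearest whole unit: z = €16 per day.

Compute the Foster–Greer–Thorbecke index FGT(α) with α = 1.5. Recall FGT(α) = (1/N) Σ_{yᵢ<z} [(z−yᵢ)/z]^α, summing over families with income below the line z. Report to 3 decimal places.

Incomes under z: 7×€2 (q = 7 of N = 95).
Relative gaps: (16−2)/16 = 0.8750 (×7).
Raised to α = 1.5: 0.81849 (×7).
Sum = 5.729413; FGT(1.5) = 5.729413 / 95 = 0.060.

0.060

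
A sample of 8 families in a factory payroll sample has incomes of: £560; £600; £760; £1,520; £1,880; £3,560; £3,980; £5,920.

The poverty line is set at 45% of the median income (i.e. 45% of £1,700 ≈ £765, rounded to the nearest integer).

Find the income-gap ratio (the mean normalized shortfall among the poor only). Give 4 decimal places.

Below the line: £560, £600, £760 (q = 3 of N = 8).
Shortfall ratios (z−y)/z: 0.2680, 0.2157, 0.0065; sum = 0.490196.
I averages over the q = 3 poor units only: 0.490196 / 3 = 0.1634.

0.1634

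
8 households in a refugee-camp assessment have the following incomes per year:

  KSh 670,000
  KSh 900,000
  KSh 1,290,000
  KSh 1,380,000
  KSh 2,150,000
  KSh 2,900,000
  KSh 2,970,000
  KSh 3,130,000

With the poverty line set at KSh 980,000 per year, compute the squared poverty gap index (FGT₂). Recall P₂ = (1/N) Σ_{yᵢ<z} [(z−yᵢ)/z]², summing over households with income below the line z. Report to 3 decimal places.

Below the line: KSh 670,000, KSh 900,000 (q = 2 of N = 8).
Relative gaps: (980000−670000)/980000 = 0.3163; (980000−900000)/980000 = 0.0816.
Squared: 0.1001; 0.0067.
Sum = 0.106726; P₂ = 0.106726 / 8 = 0.013.

0.013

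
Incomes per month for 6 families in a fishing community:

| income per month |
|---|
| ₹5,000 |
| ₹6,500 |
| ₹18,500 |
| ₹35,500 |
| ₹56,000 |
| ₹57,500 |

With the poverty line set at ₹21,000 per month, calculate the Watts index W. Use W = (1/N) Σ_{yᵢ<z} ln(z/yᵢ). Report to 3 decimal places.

0.456

Incomes under z: ₹5,000, ₹6,500, ₹18,500 (q = 3 of N = 6).
ln(z/y) terms: ln(21000/5000) = 1.4351; ln(21000/6500) = 1.1727; ln(21000/18500) = 0.1268.
W = 2.734556 / 6 = 0.456.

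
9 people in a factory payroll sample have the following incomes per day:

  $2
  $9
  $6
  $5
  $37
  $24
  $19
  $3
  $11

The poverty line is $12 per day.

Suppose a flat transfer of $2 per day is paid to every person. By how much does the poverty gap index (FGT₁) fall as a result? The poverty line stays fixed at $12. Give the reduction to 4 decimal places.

0.1019

Before: below the line — $2, $3, $5, $6, $9, $11; poverty gap index (FGT₁) = 0.333333.
After the $2 transfer: below the line — $4, $5, $7, $8, $11; poverty gap index (FGT₁) = 0.231481.
Reduction = 0.333333 − 0.231481 = 0.1019.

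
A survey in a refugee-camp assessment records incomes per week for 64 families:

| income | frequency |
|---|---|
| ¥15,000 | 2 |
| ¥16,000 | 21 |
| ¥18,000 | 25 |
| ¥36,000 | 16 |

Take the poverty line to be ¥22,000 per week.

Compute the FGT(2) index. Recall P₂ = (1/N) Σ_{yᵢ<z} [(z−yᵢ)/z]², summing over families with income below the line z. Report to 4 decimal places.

Incomes under z: 2×¥15,000, 21×¥16,000, 25×¥18,000 (q = 48 of N = 64).
Gap ratios (z−y)/z: (22000−15000)/22000 = 0.3182 (×2); (22000−16000)/22000 = 0.2727 (×21); (22000−18000)/22000 = 0.1818 (×25).
Squared: 0.1012 (×2); 0.0744 (×21); 0.0331 (×25).
Sum = 2.590909; P₂ = 2.590909 / 64 = 0.0405.

0.0405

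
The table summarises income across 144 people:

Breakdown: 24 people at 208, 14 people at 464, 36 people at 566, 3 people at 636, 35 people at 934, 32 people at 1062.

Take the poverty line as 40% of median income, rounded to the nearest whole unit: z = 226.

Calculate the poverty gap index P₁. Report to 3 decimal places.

0.013

Incomes under z: 24×208 (q = 24 of N = 144).
Gap ratios (z−y)/z: (226−208)/226 = 0.0796 (×24).
Σ = 1.911504. Dividing by the full population N = 144 gives P₁ = 0.013.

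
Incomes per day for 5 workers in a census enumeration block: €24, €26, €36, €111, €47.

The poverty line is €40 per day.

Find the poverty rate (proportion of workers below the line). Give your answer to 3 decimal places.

0.600

3 of the 5 workers have income below €40.
H = 3/5 = 0.600.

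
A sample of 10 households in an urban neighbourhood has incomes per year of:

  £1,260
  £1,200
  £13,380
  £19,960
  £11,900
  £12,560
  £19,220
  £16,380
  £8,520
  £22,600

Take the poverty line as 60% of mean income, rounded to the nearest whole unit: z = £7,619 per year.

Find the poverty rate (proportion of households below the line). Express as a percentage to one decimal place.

2 of the 10 households have income below £7,619.
H = 2/10 = 20.0%.

20.0%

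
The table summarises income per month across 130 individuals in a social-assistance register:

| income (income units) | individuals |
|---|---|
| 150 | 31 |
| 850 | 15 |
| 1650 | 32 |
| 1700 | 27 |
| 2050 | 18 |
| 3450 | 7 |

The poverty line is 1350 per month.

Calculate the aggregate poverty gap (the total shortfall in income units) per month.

44700

Poor units: 31×150, 15×850 (q = 46 of N = 130).
Individual gaps: 31×(1350−150) = 37200; 15×(1350−850) = 7500.
Aggregate gap = 44700.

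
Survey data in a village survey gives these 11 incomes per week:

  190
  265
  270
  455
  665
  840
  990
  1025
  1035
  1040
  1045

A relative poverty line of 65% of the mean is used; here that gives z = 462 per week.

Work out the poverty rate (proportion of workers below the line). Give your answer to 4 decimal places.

0.3636

4 of the 11 workers have income below 462.
H = 4/11 = 0.3636.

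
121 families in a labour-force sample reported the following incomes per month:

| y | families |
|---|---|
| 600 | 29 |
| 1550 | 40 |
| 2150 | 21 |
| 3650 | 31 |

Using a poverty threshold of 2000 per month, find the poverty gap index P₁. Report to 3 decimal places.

0.242

Below the line: 29×600, 40×1550 (q = 69 of N = 121).
Shortfall ratios: (2000−600)/2000 = 0.7000 (×29); (2000−1550)/2000 = 0.2250 (×40).
Sum of shortfalls = 29.300000; P₁ averages over all N: 29.300000 / 121 = 0.242.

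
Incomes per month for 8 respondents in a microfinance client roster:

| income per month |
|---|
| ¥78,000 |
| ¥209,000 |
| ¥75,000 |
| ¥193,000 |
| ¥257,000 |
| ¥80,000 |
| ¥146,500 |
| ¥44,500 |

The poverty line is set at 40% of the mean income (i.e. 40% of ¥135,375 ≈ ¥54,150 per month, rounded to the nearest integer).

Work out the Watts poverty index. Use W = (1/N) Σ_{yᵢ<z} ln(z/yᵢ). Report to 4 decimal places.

0.0245

Poor units: ¥44,500 (q = 1 of N = 8).
Log shortfalls: ln(54150/44500) = 0.1963.
W = 0.196269 / 8 = 0.0245.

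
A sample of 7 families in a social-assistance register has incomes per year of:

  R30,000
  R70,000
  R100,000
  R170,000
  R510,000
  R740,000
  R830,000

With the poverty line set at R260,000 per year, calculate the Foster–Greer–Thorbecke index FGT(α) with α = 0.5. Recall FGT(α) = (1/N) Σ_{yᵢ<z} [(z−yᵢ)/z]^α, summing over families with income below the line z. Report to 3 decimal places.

0.453

Below the line: R30,000, R70,000, R100,000, R170,000 (q = 4 of N = 7).
Relative gaps: (260000−30000)/260000 = 0.8846; (260000−70000)/260000 = 0.7308; (260000−100000)/260000 = 0.6154; (260000−170000)/260000 = 0.3462.
Raised to α = 0.5: 0.94054; 0.85485; 0.78446; 0.58835.
Sum = 3.168203; FGT(0.5) = 3.168203 / 7 = 0.453.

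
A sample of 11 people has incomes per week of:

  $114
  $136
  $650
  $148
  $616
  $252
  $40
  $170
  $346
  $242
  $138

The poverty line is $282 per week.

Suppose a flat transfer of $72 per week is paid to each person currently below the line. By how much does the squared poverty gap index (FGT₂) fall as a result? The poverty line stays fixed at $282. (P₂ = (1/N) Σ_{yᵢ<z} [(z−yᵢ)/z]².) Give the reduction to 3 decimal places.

Before: below the line — $40, $114, $136, $138, $148, $170, $242, $252; squared poverty gap index (FGT₂) = 0.18501.
After the $72 transfer: below the line — $112, $186, $208, $210, $220, $242; squared poverty gap index (FGT₂) = 0.06198.
Reduction = 0.18501 − 0.06198 = 0.123.

0.123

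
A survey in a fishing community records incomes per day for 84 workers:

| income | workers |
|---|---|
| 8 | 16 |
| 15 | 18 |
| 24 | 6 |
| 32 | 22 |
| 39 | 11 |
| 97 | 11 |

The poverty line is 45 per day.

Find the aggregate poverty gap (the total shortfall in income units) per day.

Incomes under z: 16×8, 18×15, 6×24, 22×32, 11×39 (q = 73 of N = 84).
Individual gaps: 16×(45−8) = 592; 18×(45−15) = 540; 6×(45−24) = 126; 22×(45−32) = 286; 11×(45−39) = 66.
Aggregate gap = 1610.

1610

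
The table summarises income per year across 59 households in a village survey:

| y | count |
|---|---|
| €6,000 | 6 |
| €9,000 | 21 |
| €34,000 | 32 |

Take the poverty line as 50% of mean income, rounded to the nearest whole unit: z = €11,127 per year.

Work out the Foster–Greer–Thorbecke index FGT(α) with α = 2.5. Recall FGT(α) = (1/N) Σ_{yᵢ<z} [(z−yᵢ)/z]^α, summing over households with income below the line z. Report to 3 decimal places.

0.020

Poor units: 6×€6,000, 21×€9,000 (q = 27 of N = 59).
Relative gaps: (11127−6000)/11127 = 0.4608 (×6); (11127−9000)/11127 = 0.1912 (×21).
Raised to α = 2.5: 0.14412 (×6); 0.01598 (×21).
Sum = 1.200198; FGT(2.5) = 1.200198 / 59 = 0.020.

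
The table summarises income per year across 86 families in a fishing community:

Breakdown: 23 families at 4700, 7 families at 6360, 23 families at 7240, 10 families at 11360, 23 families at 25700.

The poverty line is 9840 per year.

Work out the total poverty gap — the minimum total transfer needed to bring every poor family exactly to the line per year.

Below the line: 23×4700, 7×6360, 23×7240 (q = 53 of N = 86).
Individual gaps: 23×(9840−4700) = 118220; 7×(9840−6360) = 24360; 23×(9840−7240) = 59800.
Aggregate gap = 202380.

202380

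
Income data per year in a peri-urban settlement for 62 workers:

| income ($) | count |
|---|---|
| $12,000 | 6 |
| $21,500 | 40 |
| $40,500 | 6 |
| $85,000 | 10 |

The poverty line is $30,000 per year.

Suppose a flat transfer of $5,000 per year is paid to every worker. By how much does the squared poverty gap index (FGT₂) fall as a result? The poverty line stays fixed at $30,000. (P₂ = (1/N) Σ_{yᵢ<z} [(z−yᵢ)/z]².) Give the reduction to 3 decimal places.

0.060

Before: below the line — 6×$12,000, 40×$21,500; squared poverty gap index (FGT₂) = 0.08663.
After the $5,000 transfer: below the line — 6×$17,000, 40×$26,500; squared poverty gap index (FGT₂) = 0.02695.
Reduction = 0.08663 − 0.02695 = 0.060.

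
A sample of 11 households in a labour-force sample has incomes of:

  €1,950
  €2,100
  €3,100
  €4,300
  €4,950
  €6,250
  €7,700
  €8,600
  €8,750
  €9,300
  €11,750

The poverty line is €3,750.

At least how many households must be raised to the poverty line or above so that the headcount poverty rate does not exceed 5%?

3 of the 11 households are poor, so H = 3/11 = 0.273.
A headcount ratio of at most 5% allows at most ⌊0.05 × 11⌋ = 0 poor households.
So at least 3 − 0 = 3 must be lifted.

3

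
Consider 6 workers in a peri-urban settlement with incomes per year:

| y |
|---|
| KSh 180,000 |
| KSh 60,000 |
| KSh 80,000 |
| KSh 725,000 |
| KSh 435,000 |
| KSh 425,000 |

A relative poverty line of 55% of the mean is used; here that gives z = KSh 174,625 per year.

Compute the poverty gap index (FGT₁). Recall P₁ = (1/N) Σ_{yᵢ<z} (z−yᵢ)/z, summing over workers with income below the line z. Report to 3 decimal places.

Below the line: KSh 60,000, KSh 80,000 (q = 2 of N = 6).
Relative gaps: (174625−60000)/174625 = 0.6564; (174625−80000)/174625 = 0.5419.
Sum of shortfalls = 1.198282; P₁ averages over all N: 1.198282 / 6 = 0.200.

0.200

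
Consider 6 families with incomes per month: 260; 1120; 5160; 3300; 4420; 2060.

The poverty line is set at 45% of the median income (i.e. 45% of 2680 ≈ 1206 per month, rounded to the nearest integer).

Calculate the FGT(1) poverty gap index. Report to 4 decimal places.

0.1426

Below the line: 260, 1120 (q = 2 of N = 6).
Shortfall ratios: (1206−260)/1206 = 0.7844; (1206−1120)/1206 = 0.0713.
Sum of shortfalls = 0.855721; P₁ averages over all N: 0.855721 / 6 = 0.1426.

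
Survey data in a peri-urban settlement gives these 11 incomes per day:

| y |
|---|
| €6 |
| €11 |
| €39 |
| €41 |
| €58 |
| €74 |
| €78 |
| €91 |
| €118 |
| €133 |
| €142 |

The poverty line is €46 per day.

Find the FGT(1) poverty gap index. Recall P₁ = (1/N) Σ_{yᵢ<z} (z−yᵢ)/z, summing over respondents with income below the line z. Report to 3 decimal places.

0.172

Below the line: €6, €11, €39, €41 (q = 4 of N = 11).
Relative gaps: (46−6)/46 = 0.8696; (46−11)/46 = 0.7609; (46−39)/46 = 0.1522; (46−41)/46 = 0.1087.
Sum of shortfalls = 1.891304; P₁ averages over all N: 1.891304 / 11 = 0.172.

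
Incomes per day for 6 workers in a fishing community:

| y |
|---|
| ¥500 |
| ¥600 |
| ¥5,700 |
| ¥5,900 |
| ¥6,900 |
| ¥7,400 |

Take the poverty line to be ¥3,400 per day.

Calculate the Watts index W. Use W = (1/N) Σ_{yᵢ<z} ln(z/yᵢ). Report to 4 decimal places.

Below z: ¥500, ¥600 (q = 2 of N = 6).
ln(z/y) terms: ln(3400/500) = 1.9169; ln(3400/600) = 1.7346.
W = 3.651524 / 6 = 0.6086.

0.6086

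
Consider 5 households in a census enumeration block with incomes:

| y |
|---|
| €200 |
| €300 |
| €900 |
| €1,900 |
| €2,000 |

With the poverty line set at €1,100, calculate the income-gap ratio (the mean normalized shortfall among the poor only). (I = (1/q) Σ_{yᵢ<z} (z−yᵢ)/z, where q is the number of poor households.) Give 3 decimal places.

0.576

Incomes under z: €200, €300, €900 (q = 3 of N = 5).
Relative gaps: 0.8182, 0.7273, 0.1818; sum = 1.727273.
I averages over the q = 3 poor units only: 1.727273 / 3 = 0.576.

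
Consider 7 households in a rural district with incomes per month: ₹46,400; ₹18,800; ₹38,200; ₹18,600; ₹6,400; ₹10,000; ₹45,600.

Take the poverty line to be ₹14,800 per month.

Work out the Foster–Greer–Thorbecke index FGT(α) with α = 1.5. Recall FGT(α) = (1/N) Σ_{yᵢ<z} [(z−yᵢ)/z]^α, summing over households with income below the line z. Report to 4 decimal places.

Below z: ₹6,400, ₹10,000 (q = 2 of N = 7).
Normalized shortfalls: (14800−6400)/14800 = 0.5676; (14800−10000)/14800 = 0.3243.
Raised to α = 1.5: 0.42759; 0.18470.
Sum = 0.612290; FGT(1.5) = 0.612290 / 7 = 0.0875.

0.0875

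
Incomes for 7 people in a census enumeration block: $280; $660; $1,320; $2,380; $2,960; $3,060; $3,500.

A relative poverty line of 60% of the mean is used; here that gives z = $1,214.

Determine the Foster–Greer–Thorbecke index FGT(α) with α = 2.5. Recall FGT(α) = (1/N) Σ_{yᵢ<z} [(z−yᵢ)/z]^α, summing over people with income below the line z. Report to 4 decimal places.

0.0943

Poor units: $280, $660 (q = 2 of N = 7).
Gap ratios (z−y)/z: (1214−280)/1214 = 0.7694; (1214−660)/1214 = 0.4563.
Raised to α = 2.5: 0.51918; 0.14068.
Sum = 0.659862; FGT(2.5) = 0.659862 / 7 = 0.0943.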